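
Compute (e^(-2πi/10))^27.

Since ω_10^10 = 1, powers reduce modulo 10.
27 mod 10 = 7
So ω_10^27 = ω_10^7 = e^(-2πi·7/10)

ω_10^27 = ω_10^7 = -0.3090+0.9511i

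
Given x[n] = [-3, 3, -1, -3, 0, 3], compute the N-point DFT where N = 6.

X[k] = Σ(n=0 to 5) x[n] · ω_6^(nk)
where ω_6 = e^(-2πi/6)

Computing each X[k]:
X[0] = -1
X[1] = 3.5000+0.8660i
X[2] = -8.5000-0.8660i
X[3] = -7
X[4] = -8.5000+0.8660i
X[5] = 3.5000-0.8660i

X = [-1, 3.5000+0.8660i, -8.5000-0.8660i, -7, -8.5000+0.8660i, 3.5000-0.8660i]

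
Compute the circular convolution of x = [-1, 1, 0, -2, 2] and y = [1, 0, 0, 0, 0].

(x ⊛ y)[n] = Σ(m=0 to 4) x[m] · y[(n-m) mod 5]

Computing each output sample:
(x ⊛ y)[0] = -1
(x ⊛ y)[1] = 1
(x ⊛ y)[2] = 0
(x ⊛ y)[3] = -2
(x ⊛ y)[4] = 2

x ⊛ y = [-1, 1, 0, -2, 2]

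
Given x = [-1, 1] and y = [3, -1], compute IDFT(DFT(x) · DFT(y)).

(x ⊛ y)[n] = Σ(m=0 to 1) x[m] · y[(n-m) mod 2]

Computing each output sample:
(x ⊛ y)[0] = -4
(x ⊛ y)[1] = 4

x ⊛ y = [-4, 4]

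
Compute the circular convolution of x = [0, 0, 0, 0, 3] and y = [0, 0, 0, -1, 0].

(x ⊛ y)[n] = Σ(m=0 to 4) x[m] · y[(n-m) mod 5]

Computing each output sample:
(x ⊛ y)[0] = 0
(x ⊛ y)[1] = 0
(x ⊛ y)[2] = -3
(x ⊛ y)[3] = 0
(x ⊛ y)[4] = 0

x ⊛ y = [0, 0, -3, 0, 0]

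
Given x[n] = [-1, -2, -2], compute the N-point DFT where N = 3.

X[k] = Σ(n=0 to 2) x[n] · ω_3^(nk)
where ω_3 = e^(-2πi/3)

Computing each X[k]:
X[0] = -5
X[1] = 1
X[2] = 1

X = [-5, 1, 1]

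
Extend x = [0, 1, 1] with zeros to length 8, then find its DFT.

Original 3-point DFT: [2, -1, -1]
Zero-padded 8-point DFT provides frequency interpolation.

DFT_8([x, 0, ...]) = [2, 0.7071-1.7071i, -1-1i, -0.7071+0.2929i, 0, -0.7071-0.2929i, -1+1i, 0.7071+1.7071i]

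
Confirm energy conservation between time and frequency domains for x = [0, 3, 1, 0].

Time domain:
Σ|x[n]|² = |0|² + |3|² + |1|² + |0|² = 10.0000

Frequency domain:
(1/4)Σ|X[k]|² = (1/4)(|4|² + |-1-3i|² + |-2|² + |-1+3i|²) = (1/4)·40.0000 = 10.0000

Both sides agree, confirming Parseval's theorem.

Σ|x[n]|² = (1/N)Σ|X[k]|² = 10.0000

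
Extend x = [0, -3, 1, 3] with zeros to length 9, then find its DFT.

Original 4-point DFT: [1, -1+6i, 1, -1-6i]
Zero-padded 9-point DFT provides frequency interpolation.

DFT_9([x, 0, ...]) = [1, -3.6245-1.6545i, -2.9606+5.2105i, 4.0000+3.4641i, 2.0851-0.9292i, 2.0851+0.9292i, 4.0000-3.4641i, -2.9606-5.2105i, -3.6245+1.6545i]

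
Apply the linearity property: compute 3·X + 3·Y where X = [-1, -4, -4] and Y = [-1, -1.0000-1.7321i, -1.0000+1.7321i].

By linearity: DFT(3x + 3y) = 3·DFT(x) + 3·DFT(y)
= 3·[-1, -4, -4] + 3·[-1, -1.0000-1.7321i, -1.0000+1.7321i]

Computing element-wise:
Z[0] = 3·(-1) + 3·(-1) = -6
Z[1] = 3·(-4) + 3·(-1.0000-1.7321i) = -15.0000-5.1963i
Z[2] = 3·(-4) + 3·(-1.0000+1.7321i) = -15.0000+5.1963i

DFT(3x + 3y) = 3·X + 3·Y = [-6, -15.0000-5.1963i, -15.0000+5.1963i]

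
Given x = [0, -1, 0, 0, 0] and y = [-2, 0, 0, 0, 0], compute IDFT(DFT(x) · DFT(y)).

(x ⊛ y)[n] = Σ(m=0 to 4) x[m] · y[(n-m) mod 5]

Computing each output sample:
(x ⊛ y)[0] = 0
(x ⊛ y)[1] = 2
(x ⊛ y)[2] = 0
(x ⊛ y)[3] = 0
(x ⊛ y)[4] = 0

x ⊛ y = [0, 2, 0, 0, 0]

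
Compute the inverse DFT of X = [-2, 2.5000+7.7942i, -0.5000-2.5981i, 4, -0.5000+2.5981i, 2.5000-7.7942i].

x[n] = (1/6) Σ(k=0 to 5) X[k] · e^(2πikn/6)

Computing each x[n]:
x[0] = 1
x[1] = -2
x[2] = -3
x[3] = -2
x[4] = 3
x[5] = 1

x = [1, -2, -3, -2, 3, 1]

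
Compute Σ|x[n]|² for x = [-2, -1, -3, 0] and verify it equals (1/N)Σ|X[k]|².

Time domain:
Σ|x[n]|² = |-2|² + |-1|² + |-3|² + |0|² = 14.0000

Frequency domain:
(1/4)Σ|X[k]|² = (1/4)(|-6|² + |1+1i|² + |-4|² + |1-1i|²) = (1/4)·56.0000 = 14.0000

Both sides agree, confirming Parseval's theorem.

Σ|x[n]|² = (1/N)Σ|X[k]|² = 14.0000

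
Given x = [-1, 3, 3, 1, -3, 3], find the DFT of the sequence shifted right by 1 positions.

Time shift by 1: X_shifted[k] = ω_6^(1k) · X[k]
Shifted x = [3, -1, 3, 3, 1, -3]

DFT(x[n-1]) = [6, -4.0000-3.4641i, 6, 8, 6, -4.0000+3.4641i]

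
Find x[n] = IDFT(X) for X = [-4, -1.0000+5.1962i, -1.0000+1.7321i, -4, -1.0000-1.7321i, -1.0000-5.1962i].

x[n] = (1/6) Σ(k=0 to 5) X[k] · e^(2πikn/6)

Computing each x[n]:
x[0] = -2
x[1] = -2
x[2] = -2
x[3] = 0
x[4] = 0
x[5] = 2

x = [-2, -2, -2, 0, 0, 2]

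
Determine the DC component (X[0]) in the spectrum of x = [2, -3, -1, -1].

X[0] = Σ(n=0 to 3) x[n] · ω_4^0 = Σ x[n]
= (2) + (-3) + (-1) + (-1)

X[0] = -3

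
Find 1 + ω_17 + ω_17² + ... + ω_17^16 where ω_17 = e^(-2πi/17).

Sum of all nth roots of unity equals 0 for n > 1 (geometric series with r ≠ 1).

0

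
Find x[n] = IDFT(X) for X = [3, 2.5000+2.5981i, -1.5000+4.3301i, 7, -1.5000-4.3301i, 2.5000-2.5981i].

x[n] = (1/6) Σ(k=0 to 5) X[k] · e^(2πikn/6)

Computing each x[n]:
x[0] = 2
x[1] = -2
x[2] = 2
x[3] = -2
x[4] = 1
x[5] = 2

x = [2, -2, 2, -2, 1, 2]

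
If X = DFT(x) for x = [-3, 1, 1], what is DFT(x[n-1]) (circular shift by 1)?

Time shift by 1: X_shifted[k] = ω_3^(1k) · X[k]
Shifted x = [1, -3, 1]

DFT(x[n-1]) = [-1, 2.0000+3.4641i, 2.0000-3.4641i]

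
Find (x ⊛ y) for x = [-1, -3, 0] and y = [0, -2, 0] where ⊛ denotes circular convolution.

(x ⊛ y)[n] = Σ(m=0 to 2) x[m] · y[(n-m) mod 3]

Computing each output sample:
(x ⊛ y)[0] = 0
(x ⊛ y)[1] = 2
(x ⊛ y)[2] = 6

x ⊛ y = [0, 2, 6]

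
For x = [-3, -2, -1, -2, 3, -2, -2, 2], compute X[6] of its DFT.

X[6] = Σ(n=0 to 7) x[n] · ω_8^(6n) where ω_8 = e^(-2πi/8)
= (-3)·ω_8^0 + (-2)·ω_8^6 + (-1)·ω_8^12 + (-2)·ω_8^18 + (3)·ω_8^24 + (-2)·ω_8^30 + (-2)·ω_8^36 + (2)·ω_8^42

X[6] = 3-4i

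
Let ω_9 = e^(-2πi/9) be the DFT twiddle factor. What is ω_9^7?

ω_9^7 = e^(-2πi·7/9)
= cos(-2π·7/9) + i·sin(-2π·7/9)
= cos(-14π/9) + i·sin(-14π/9)

ω_9^7 = cos(-14π/9) + i·sin(-14π/9) = 0.1736+0.9848i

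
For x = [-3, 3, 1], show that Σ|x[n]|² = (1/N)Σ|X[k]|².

Time domain:
Σ|x[n]|² = |-3|² + |3|² + |1|² = 19.0000

Frequency domain:
(1/3)Σ|X[k]|² = (1/3)(|1|² + |-5.0000-1.7321i|² + |-5.0000+1.7321i|²) = (1/3)·57.0000 = 19.0000

Both sides agree, confirming Parseval's theorem.

Σ|x[n]|² = (1/N)Σ|X[k]|² = 19.0000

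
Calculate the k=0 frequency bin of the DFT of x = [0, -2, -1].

X[0] = Σ(n=0 to 2) x[n] · ω_3^0 = Σ x[n]
= (0) + (-2) + (-1)

X[0] = -3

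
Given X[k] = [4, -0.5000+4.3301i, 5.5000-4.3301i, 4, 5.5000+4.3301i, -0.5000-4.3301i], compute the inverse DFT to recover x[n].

x[n] = (1/6) Σ(k=0 to 5) X[k] · e^(2πikn/6)

Computing each x[n]:
x[0] = 3
x[1] = -1
x[2] = -2
x[3] = 2
x[4] = 3
x[5] = -1

x = [3, -1, -2, 2, 3, -1]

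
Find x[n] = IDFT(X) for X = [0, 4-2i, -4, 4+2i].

x[n] = (1/4) Σ(k=0 to 3) X[k] · e^(2πikn/4)

Computing each x[n]:
x[0] = 1
x[1] = 2
x[2] = -3
x[3] = 0

x = [1, 2, -3, 0]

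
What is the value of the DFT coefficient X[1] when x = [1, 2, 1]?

X[1] = Σ(n=0 to 2) x[n] · ω_3^(1n) where ω_3 = e^(-2πi/3)
= (1)·ω_3^0 + (2)·ω_3^1 + (1)·ω_3^2

X[1] = -0.5000-0.8660i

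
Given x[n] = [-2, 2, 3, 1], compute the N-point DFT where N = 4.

X[k] = Σ(n=0 to 3) x[n] · ω_4^(nk)
where ω_4 = e^(-2πi/4)

Computing each X[k]:
X[0] = 4
X[1] = -5-1i
X[2] = -2
X[3] = -5+1i

X = [4, -5-1i, -2, -5+1i]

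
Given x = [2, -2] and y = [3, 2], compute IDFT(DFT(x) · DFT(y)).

(x ⊛ y)[n] = Σ(m=0 to 1) x[m] · y[(n-m) mod 2]

Computing each output sample:
(x ⊛ y)[0] = 2
(x ⊛ y)[1] = -2

x ⊛ y = [2, -2]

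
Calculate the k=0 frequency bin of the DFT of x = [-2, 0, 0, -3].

X[0] = Σ(n=0 to 3) x[n] · ω_4^0 = Σ x[n]
= (-2) + (0) + (0) + (-3)

X[0] = -5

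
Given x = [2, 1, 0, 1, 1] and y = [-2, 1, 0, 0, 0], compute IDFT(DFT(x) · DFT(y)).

(x ⊛ y)[n] = Σ(m=0 to 4) x[m] · y[(n-m) mod 5]

Computing each output sample:
(x ⊛ y)[0] = -3
(x ⊛ y)[1] = 0
(x ⊛ y)[2] = 1
(x ⊛ y)[3] = -2
(x ⊛ y)[4] = -1

x ⊛ y = [-3, 0, 1, -2, -1]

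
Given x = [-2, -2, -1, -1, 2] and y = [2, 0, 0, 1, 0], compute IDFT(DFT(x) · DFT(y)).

(x ⊛ y)[n] = Σ(m=0 to 4) x[m] · y[(n-m) mod 5]

Computing each output sample:
(x ⊛ y)[0] = -5
(x ⊛ y)[1] = -5
(x ⊛ y)[2] = 0
(x ⊛ y)[3] = -4
(x ⊛ y)[4] = 2

x ⊛ y = [-5, -5, 0, -4, 2]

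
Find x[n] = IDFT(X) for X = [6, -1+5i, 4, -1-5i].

x[n] = (1/4) Σ(k=0 to 3) X[k] · e^(2πikn/4)

Computing each x[n]:
x[0] = 2
x[1] = -2
x[2] = 3
x[3] = 3

x = [2, -2, 3, 3]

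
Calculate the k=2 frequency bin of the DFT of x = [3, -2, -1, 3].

X[2] = Σ(n=0 to 3) x[n] · ω_4^(2n) where ω_4 = e^(-2πi/4)
= (3)·ω_4^0 + (-2)·ω_4^2 + (-1)·ω_4^4 + (3)·ω_4^6

X[2] = 1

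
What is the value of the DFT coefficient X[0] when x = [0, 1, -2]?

X[0] = Σ(n=0 to 2) x[n] · ω_3^0 = Σ x[n]
= (0) + (1) + (-2)

X[0] = -1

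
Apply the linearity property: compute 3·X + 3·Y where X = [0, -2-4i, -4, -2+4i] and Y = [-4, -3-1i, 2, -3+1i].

By linearity: DFT(3x + 3y) = 3·DFT(x) + 3·DFT(y)
= 3·[0, -2-4i, -4, -2+4i] + 3·[-4, -3-1i, 2, -3+1i]

Computing element-wise:
Z[0] = 3·(0) + 3·(-4) = -12
Z[1] = 3·(-2-4i) + 3·(-3-1i) = -15-15i
Z[2] = 3·(-4) + 3·(2) = -6
Z[3] = 3·(-2+4i) + 3·(-3+1i) = -15+15i

DFT(3x + 3y) = 3·X + 3·Y = [-12, -15-15i, -6, -15+15i]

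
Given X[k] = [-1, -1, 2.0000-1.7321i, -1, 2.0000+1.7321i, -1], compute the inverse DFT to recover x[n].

x[n] = (1/6) Σ(k=0 to 5) X[k] · e^(2πikn/6)

Computing each x[n]:
x[0] = 0
x[1] = 0
x[2] = -1
x[3] = 1
x[4] = 0
x[5] = -1

x = [0, 0, -1, 1, 0, -1]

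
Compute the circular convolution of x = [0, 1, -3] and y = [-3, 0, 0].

(x ⊛ y)[n] = Σ(m=0 to 2) x[m] · y[(n-m) mod 3]

Computing each output sample:
(x ⊛ y)[0] = 0
(x ⊛ y)[1] = -3
(x ⊛ y)[2] = 9

x ⊛ y = [0, -3, 9]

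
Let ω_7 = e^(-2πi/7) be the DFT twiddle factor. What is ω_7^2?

ω_7^2 = e^(-2πi·2/7)
= cos(-2π·2/7) + i·sin(-2π·2/7)
= cos(-4π/7) + i·sin(-4π/7)

ω_7^2 = cos(-4π/7) + i·sin(-4π/7) = -0.2225-0.9749i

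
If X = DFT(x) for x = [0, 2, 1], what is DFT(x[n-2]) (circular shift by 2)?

Time shift by 2: X_shifted[k] = ω_3^(2k) · X[k]
Shifted x = [2, 1, 0]

DFT(x[n-2]) = [3, 1.5000-0.8660i, 1.5000+0.8660i]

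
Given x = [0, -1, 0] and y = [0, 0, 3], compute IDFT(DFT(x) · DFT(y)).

(x ⊛ y)[n] = Σ(m=0 to 2) x[m] · y[(n-m) mod 3]

Computing each output sample:
(x ⊛ y)[0] = -3
(x ⊛ y)[1] = 0
(x ⊛ y)[2] = 0

x ⊛ y = [-3, 0, 0]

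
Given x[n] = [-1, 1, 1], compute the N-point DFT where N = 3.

X[k] = Σ(n=0 to 2) x[n] · ω_3^(nk)
where ω_3 = e^(-2πi/3)

Computing each X[k]:
X[0] = 1
X[1] = -2
X[2] = -2

X = [1, -2, -2]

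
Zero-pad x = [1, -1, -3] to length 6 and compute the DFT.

Original 3-point DFT: [-3, 3.0000-1.7321i, 3.0000+1.7321i]
Zero-padded 6-point DFT provides frequency interpolation.

DFT_6([x, 0, ...]) = [-3, 2.0000+3.4641i, 3.0000-1.7321i, -1, 3.0000+1.7321i, 2.0000-3.4641i]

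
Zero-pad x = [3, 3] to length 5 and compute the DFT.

Original 2-point DFT: [6, 0]
Zero-padded 5-point DFT provides frequency interpolation.

DFT_5([x, 0, ...]) = [6, 3.9271-2.8532i, 0.5729-1.7634i, 0.5729+1.7634i, 3.9271+2.8532i]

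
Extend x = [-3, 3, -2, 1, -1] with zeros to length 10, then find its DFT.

Original 5-point DFT: [-2, -1.5729-2.0409i, -4.9271-5.2043i, -4.9271+5.2043i, -1.5729+2.0409i]
Zero-padded 10-point DFT provides frequency interpolation.

DFT_10([x, 0, ...]) = [-2, -0.6910-0.2245i, -1.5729-2.0409i, -1.8090-2.4899i, -4.9271-5.2043i, -10, -4.9271+5.2043i, -1.8090+2.4899i, -1.5729+2.0409i, -0.6910+0.2245i]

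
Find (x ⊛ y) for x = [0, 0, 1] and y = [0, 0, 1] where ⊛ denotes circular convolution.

(x ⊛ y)[n] = Σ(m=0 to 2) x[m] · y[(n-m) mod 3]

Computing each output sample:
(x ⊛ y)[0] = 0
(x ⊛ y)[1] = 1
(x ⊛ y)[2] = 0

x ⊛ y = [0, 1, 0]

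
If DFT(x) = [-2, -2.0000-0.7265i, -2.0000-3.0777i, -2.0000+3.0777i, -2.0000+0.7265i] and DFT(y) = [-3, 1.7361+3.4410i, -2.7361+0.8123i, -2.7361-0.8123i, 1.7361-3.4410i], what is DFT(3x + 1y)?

By linearity: DFT(3x + 1y) = 3·DFT(x) + 1·DFT(y)
= 3·[-2, -2.0000-0.7265i, -2.0000-3.0777i, -2.0000+3.0777i, -2.0000+0.7265i] + 1·[-3, 1.7361+3.4410i, -2.7361+0.8123i, -2.7361-0.8123i, 1.7361-3.4410i]

Computing element-wise:
Z[0] = 3·(-2) + 1·(-3) = -9
Z[1] = 3·(-2.0000-0.7265i) + 1·(1.7361+3.4410i) = -4.2639+1.2615i
Z[2] = 3·(-2.0000-3.0777i) + 1·(-2.7361+0.8123i) = -8.7361-8.4208i
Z[3] = 3·(-2.0000+3.0777i) + 1·(-2.7361-0.8123i) = -8.7361+8.4208i
Z[4] = 3·(-2.0000+0.7265i) + 1·(1.7361-3.4410i) = -4.2639-1.2615i

DFT(3x + 1y) = 3·X + 1·Y = [-9, -4.2639+1.2615i, -8.7361-8.4208i, -8.7361+8.4208i, -4.2639-1.2615i]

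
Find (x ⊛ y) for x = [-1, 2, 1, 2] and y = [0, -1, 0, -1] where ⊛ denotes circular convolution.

(x ⊛ y)[n] = Σ(m=0 to 3) x[m] · y[(n-m) mod 4]

Computing each output sample:
(x ⊛ y)[0] = -4
(x ⊛ y)[1] = 0
(x ⊛ y)[2] = -4
(x ⊛ y)[3] = 0

x ⊛ y = [-4, 0, -4, 0]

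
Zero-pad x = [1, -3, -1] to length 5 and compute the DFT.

Original 3-point DFT: [-3, 3.0000+1.7321i, 3.0000-1.7321i]
Zero-padded 5-point DFT provides frequency interpolation.

DFT_5([x, 0, ...]) = [-3, 0.8820+3.4410i, 3.1180+0.8123i, 3.1180-0.8123i, 0.8820-3.4410i]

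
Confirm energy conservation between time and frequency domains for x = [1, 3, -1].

Time domain:
Σ|x[n]|² = |1|² + |3|² + |-1|² = 11.0000

Frequency domain:
(1/3)Σ|X[k]|² = (1/3)(|3|² + |-3.4641i|² + |3.4641i|²) = (1/3)·33.0000 = 11.0000

Both sides agree, confirming Parseval's theorem.

Σ|x[n]|² = (1/N)Σ|X[k]|² = 11.0000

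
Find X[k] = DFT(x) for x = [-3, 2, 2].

X[k] = Σ(n=0 to 2) x[n] · ω_3^(nk)
where ω_3 = e^(-2πi/3)

Computing each X[k]:
X[0] = 1
X[1] = -5
X[2] = -5

X = [1, -5, -5]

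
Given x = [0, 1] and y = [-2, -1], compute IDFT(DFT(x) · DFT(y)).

(x ⊛ y)[n] = Σ(m=0 to 1) x[m] · y[(n-m) mod 2]

Computing each output sample:
(x ⊛ y)[0] = -1
(x ⊛ y)[1] = -2

x ⊛ y = [-1, -2]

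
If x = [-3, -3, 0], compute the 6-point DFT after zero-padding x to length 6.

Original 3-point DFT: [-6, -1.5000+2.5981i, -1.5000-2.5981i]
Zero-padded 6-point DFT provides frequency interpolation.

DFT_6([x, 0, ...]) = [-6, -4.5000+2.5981i, -1.5000+2.5981i, 0, -1.5000-2.5981i, -4.5000-2.5981i]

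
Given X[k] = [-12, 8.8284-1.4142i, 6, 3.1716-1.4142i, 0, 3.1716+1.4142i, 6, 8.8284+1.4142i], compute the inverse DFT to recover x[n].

x[n] = (1/8) Σ(k=0 to 7) X[k] · e^(2πikn/8)

Computing each x[n]:
x[0] = 3
x[1] = 0
x[2] = -3
x[3] = -2
x[4] = -3
x[5] = -3
x[6] = -3
x[7] = -1

x = [3, 0, -3, -2, -3, -3, -3, -1]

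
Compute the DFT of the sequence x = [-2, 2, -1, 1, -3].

X[k] = Σ(n=0 to 4) x[n] · ω_5^(nk)
where ω_5 = e^(-2πi/5)

Computing each X[k]:
X[0] = -3
X[1] = -2.3090-3.5797i
X[2] = -1.1910-4.8410i
X[3] = -1.1910+4.8410i
X[4] = -2.3090+3.5797i

X = [-3, -2.3090-3.5797i, -1.1910-4.8410i, -1.1910+4.8410i, -2.3090+3.5797i]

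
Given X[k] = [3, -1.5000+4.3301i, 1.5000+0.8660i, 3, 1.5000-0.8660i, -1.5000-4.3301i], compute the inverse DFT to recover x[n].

x[n] = (1/6) Σ(k=0 to 5) X[k] · e^(2πikn/6)

Computing each x[n]:
x[0] = 1
x[1] = -2
x[2] = 0
x[3] = 1
x[4] = 2
x[5] = 1

x = [1, -2, 0, 1, 2, 1]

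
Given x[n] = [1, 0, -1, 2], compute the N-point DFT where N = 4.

X[k] = Σ(n=0 to 3) x[n] · ω_4^(nk)
where ω_4 = e^(-2πi/4)

Computing each X[k]:
X[0] = 2
X[1] = 2+2i
X[2] = -2
X[3] = 2-2i

X = [2, 2+2i, -2, 2-2i]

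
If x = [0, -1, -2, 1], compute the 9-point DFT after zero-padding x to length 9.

Original 4-point DFT: [-2, 2+2i, -2, 2-2i]
Zero-padded 9-point DFT provides frequency interpolation.

DFT_9([x, 0, ...]) = [-2, -1.6133+1.7464i, 1.2057+2.5349i, 2.5000-0.8660i, -1.0924-1.8096i, -1.0924+1.8096i, 2.5000+0.8660i, 1.2057-2.5349i, -1.6133-1.7464i]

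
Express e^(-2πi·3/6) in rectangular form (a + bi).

ω_6^3 = e^(-2πi·3/6)
= cos(-2π·3/6) + i·sin(-2π·3/6)
= cos(-6π/6) + i·sin(-6π/6)

ω_6^3 = cos(-6π/6) + i·sin(-6π/6) = -1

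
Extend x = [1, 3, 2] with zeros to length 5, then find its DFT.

Original 3-point DFT: [6, -1.5000-0.8660i, -1.5000+0.8660i]
Zero-padded 5-point DFT provides frequency interpolation.

DFT_5([x, 0, ...]) = [6, 0.3090-4.0287i, -0.8090+0.1388i, -0.8090-0.1388i, 0.3090+4.0287i]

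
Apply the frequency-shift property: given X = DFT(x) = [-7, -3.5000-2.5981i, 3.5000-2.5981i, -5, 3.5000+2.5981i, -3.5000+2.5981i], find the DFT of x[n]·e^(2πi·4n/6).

Modulation property: DFT(ω_6^(-4n)·x[n]) = X[(k-4) mod 6], so circularly shift X by 4 positions.

X[k-4] = [3.5000-2.5981i, -5, 3.5000+2.5981i, -3.5000+2.5981i, -7, -3.5000-2.5981i]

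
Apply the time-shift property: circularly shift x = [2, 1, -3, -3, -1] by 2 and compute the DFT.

Time shift by 2: X_shifted[k] = ω_5^(2k) · X[k]
Shifted x = [-3, -1, 2, 1, -3]

DFT(x[n-2]) = [-4, -6.6631-2.4899i, 1.1631-0.2245i, 1.1631+0.2245i, -6.6631+2.4899i]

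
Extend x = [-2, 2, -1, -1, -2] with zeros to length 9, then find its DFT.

Original 5-point DFT: [-4, -0.3820-3.8042i, -2.6180-2.3511i, -2.6180+2.3511i, -0.3820+3.8042i]
Zero-padded 9-point DFT provides frequency interpolation.

DFT_9([x, 0, ...]) = [-4, 1.7378+1.2493i, -1.7451-3.7792i, -2.5000-0.8660i, -4.4927-2.4304i, -4.4927+2.4304i, -2.5000+0.8660i, -1.7451+3.7792i, 1.7378-1.2493i]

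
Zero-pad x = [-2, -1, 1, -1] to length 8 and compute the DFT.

Original 4-point DFT: [-3, -3, 1, -3]
Zero-padded 8-point DFT provides frequency interpolation.

DFT_8([x, 0, ...]) = [-3, -2.0000+0.4142i, -3, -2.0000+2.4142i, 1, -2.0000-2.4142i, -3, -2.0000-0.4142i]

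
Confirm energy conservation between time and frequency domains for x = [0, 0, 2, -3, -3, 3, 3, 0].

Time domain:
Σ|x[n]|² = |0|² + |0|² + |2|² + |-3|² + |-3|² + |3|² + |3|² + |0|² = 40.0000

Frequency domain:
(1/8)Σ|X[k]|² = (1/8)(|2|² + |3.0000+5.2426i|² + |-8-6i|² + |3.0000+3.2426i|² + |2|² + |3.0000-3.2426i|² + |-8+6i|² + |3.0000-5.2426i|²) = (1/8)·320.0000 = 40.0000

Both sides agree, confirming Parseval's theorem.

Σ|x[n]|² = (1/N)Σ|X[k]|² = 40.0000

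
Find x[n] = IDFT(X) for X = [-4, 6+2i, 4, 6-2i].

x[n] = (1/4) Σ(k=0 to 3) X[k] · e^(2πikn/4)

Computing each x[n]:
x[0] = 3
x[1] = -3
x[2] = -3
x[3] = -1

x = [3, -3, -3, -1]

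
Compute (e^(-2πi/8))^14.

Since ω_8^8 = 1, powers reduce modulo 8.
14 mod 8 = 6
So ω_8^14 = ω_8^6 = e^(-2πi·6/8)

ω_8^14 = ω_8^6 = 1i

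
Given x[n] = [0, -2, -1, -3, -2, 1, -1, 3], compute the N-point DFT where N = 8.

X[k] = Σ(n=0 to 7) x[n] · ω_8^(nk)
where ω_8 = e^(-2πi/8)

Computing each X[k]:
X[0] = -5
X[1] = 4.1213+6.3640i
X[2] = 1i
X[3] = -0.1213+6.3640i
X[4] = -3
X[5] = -0.1213-6.3640i
X[6] = -1i
X[7] = 4.1213-6.3640i

X = [-5, 4.1213+6.3640i, 1i, -0.1213+6.3640i, -3, -0.1213-6.3640i, -1i, 4.1213-6.3640i]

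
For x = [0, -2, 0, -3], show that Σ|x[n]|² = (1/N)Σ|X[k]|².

Time domain:
Σ|x[n]|² = |0|² + |-2|² + |0|² + |-3|² = 13.0000

Frequency domain:
(1/4)Σ|X[k]|² = (1/4)(|-5|² + |-1i|² + |5|² + |1i|²) = (1/4)·52.0000 = 13.0000

Both sides agree, confirming Parseval's theorem.

Σ|x[n]|² = (1/N)Σ|X[k]|² = 13.0000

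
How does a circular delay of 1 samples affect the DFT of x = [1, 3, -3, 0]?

Time shift by 1: X_shifted[k] = ω_4^(1k) · X[k]
Shifted x = [0, 1, 3, -3]

DFT(x[n-1]) = [1, -3-4i, 5, -3+4i]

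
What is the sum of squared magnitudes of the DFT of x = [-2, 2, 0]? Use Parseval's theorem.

Parseval: Σ|x[n]|² = (1/N)Σ|X[k]|², so Σ|X[k]|² = N·Σ|x[n]|² = 3·8.0000

Σ|X[k]|² = N·Σ|x[n]|² = 3·8.0000 = 24.0000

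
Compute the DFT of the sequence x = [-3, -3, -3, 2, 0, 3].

X[k] = Σ(n=0 to 5) x[n] · ω_6^(nk)
where ω_6 = e^(-2πi/6)

Computing each X[k]:
X[0] = -4
X[1] = -3.5000+7.7942i
X[2] = 0.5000+2.5981i
X[3] = -8
X[4] = 0.5000-2.5981i
X[5] = -3.5000-7.7942i

X = [-4, -3.5000+7.7942i, 0.5000+2.5981i, -8, 0.5000-2.5981i, -3.5000-7.7942i]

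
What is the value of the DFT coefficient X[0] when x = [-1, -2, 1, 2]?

X[0] = Σ(n=0 to 3) x[n] · ω_4^0 = Σ x[n]
= (-1) + (-2) + (1) + (2)

X[0] = 0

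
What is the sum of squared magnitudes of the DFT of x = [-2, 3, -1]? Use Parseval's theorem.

Parseval: Σ|x[n]|² = (1/N)Σ|X[k]|², so Σ|X[k]|² = N·Σ|x[n]|² = 3·14.0000

Σ|X[k]|² = N·Σ|x[n]|² = 3·14.0000 = 42.0000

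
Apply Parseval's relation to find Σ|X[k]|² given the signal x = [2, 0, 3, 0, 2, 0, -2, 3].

Parseval: Σ|x[n]|² = (1/N)Σ|X[k]|², so Σ|X[k]|² = N·Σ|x[n]|² = 8·30.0000

Σ|X[k]|² = N·Σ|x[n]|² = 8·30.0000 = 240.0000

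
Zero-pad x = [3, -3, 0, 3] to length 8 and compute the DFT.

Original 4-point DFT: [3, 3+6i, 3, 3-6i]
Zero-padded 8-point DFT provides frequency interpolation.

DFT_8([x, 0, ...]) = [3, -1.2426, 3+6i, 7.2426, 3, 7.2426, 3-6i, -1.2426]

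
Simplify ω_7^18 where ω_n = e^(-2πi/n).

Since ω_7^7 = 1, powers reduce modulo 7.
18 mod 7 = 4
So ω_7^18 = ω_7^4 = e^(-2πi·4/7)

ω_7^18 = ω_7^4 = -0.9010+0.4339i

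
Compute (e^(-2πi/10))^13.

Since ω_10^10 = 1, powers reduce modulo 10.
13 mod 10 = 3
So ω_10^13 = ω_10^3 = e^(-2πi·3/10)

ω_10^13 = ω_10^3 = -0.3090-0.9511i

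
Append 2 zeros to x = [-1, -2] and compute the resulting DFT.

Original 2-point DFT: [-3, 1]
Zero-padded 4-point DFT provides frequency interpolation.

DFT_4([x, 0, ...]) = [-3, -1+2i, 1, -1-2i]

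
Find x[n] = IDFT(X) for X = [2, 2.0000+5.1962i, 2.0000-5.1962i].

x[n] = (1/3) Σ(k=0 to 2) X[k] · e^(2πikn/3)

Computing each x[n]:
x[0] = 2
x[1] = -3
x[2] = 3

x = [2, -3, 3]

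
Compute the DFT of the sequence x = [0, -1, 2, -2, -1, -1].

X[k] = Σ(n=0 to 5) x[n] · ω_6^(nk)
where ω_6 = e^(-2πi/6)

Computing each X[k]:
X[0] = -3
X[1] = 0.5000-2.5981i
X[2] = -1.5000+2.5981i
X[3] = 5
X[4] = -1.5000-2.5981i
X[5] = 0.5000+2.5981i

X = [-3, 0.5000-2.5981i, -1.5000+2.5981i, 5, -1.5000-2.5981i, 0.5000+2.5981i]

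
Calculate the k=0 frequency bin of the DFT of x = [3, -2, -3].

X[0] = Σ(n=0 to 2) x[n] · ω_3^0 = Σ x[n]
= (3) + (-2) + (-3)

X[0] = -2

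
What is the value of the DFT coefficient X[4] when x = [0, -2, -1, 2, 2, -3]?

X[4] = Σ(n=0 to 5) x[n] · ω_6^(4n) where ω_6 = e^(-2πi/6)
= (0)·ω_6^0 + (-2)·ω_6^4 + (-1)·ω_6^8 + (2)·ω_6^12 + (2)·ω_6^16 + (-3)·ω_6^20

X[4] = 4.0000+3.4641i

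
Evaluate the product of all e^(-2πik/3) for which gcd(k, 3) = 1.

The primitive 3rd roots of unity are ω_3^k for k coprime to 3: k ∈ {1, 2}
Their product equals the constant term of the cyclotomic polynomial Φ_3(x) up to sign.
For n ≥ 3, the product of all primitive nth roots of unity is 1. (For n=1 it is 1; for n=2 it is -1.)

1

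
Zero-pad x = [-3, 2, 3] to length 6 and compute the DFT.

Original 3-point DFT: [2, -5.5000+0.8660i, -5.5000-0.8660i]
Zero-padded 6-point DFT provides frequency interpolation.

DFT_6([x, 0, ...]) = [2, -3.5000-4.3301i, -5.5000+0.8660i, -2, -5.5000-0.8660i, -3.5000+4.3301i]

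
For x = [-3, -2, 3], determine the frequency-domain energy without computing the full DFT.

Parseval: Σ|x[n]|² = (1/N)Σ|X[k]|², so Σ|X[k]|² = N·Σ|x[n]|² = 3·22.0000

Σ|X[k]|² = N·Σ|x[n]|² = 3·22.0000 = 66.0000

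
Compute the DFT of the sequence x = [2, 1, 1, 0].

X[k] = Σ(n=0 to 3) x[n] · ω_4^(nk)
where ω_4 = e^(-2πi/4)

Computing each X[k]:
X[0] = 4
X[1] = 1-1i
X[2] = 2
X[3] = 1+1i

X = [4, 1-1i, 2, 1+1i]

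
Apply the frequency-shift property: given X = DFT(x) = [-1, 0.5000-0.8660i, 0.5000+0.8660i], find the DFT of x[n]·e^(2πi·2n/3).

Modulation property: DFT(ω_3^(-2n)·x[n]) = X[(k-2) mod 3], so circularly shift X by 2 positions.

X[k-2] = [0.5000-0.8660i, 0.5000+0.8660i, -1]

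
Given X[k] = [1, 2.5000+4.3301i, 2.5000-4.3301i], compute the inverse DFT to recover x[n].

x[n] = (1/3) Σ(k=0 to 2) X[k] · e^(2πikn/3)

Computing each x[n]:
x[0] = 2
x[1] = -3
x[2] = 2

x = [2, -3, 2]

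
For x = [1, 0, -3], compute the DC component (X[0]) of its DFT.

X[0] = Σ(n=0 to 2) x[n] · ω_3^0 = Σ x[n]
= (1) + (0) + (-3)

X[0] = -2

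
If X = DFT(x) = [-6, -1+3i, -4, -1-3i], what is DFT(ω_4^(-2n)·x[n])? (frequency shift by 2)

Modulation property: DFT(ω_4^(-2n)·x[n]) = X[(k-2) mod 4], so circularly shift X by 2 positions.

X[k-2] = [-4, -1-3i, -6, -1+3i]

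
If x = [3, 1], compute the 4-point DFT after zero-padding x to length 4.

Original 2-point DFT: [4, 2]
Zero-padded 4-point DFT provides frequency interpolation.

DFT_4([x, 0, ...]) = [4, 3-1i, 2, 3+1i]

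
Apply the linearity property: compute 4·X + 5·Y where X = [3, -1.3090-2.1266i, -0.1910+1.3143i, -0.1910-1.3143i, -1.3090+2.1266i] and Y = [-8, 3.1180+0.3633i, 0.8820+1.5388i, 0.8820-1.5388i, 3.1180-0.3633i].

By linearity: DFT(4x + 5y) = 4·DFT(x) + 5·DFT(y)
= 4·[3, -1.3090-2.1266i, -0.1910+1.3143i, -0.1910-1.3143i, -1.3090+2.1266i] + 5·[-8, 3.1180+0.3633i, 0.8820+1.5388i, 0.8820-1.5388i, 3.1180-0.3633i]

Computing element-wise:
Z[0] = 4·(3) + 5·(-8) = -28
Z[1] = 4·(-1.3090-2.1266i) + 5·(3.1180+0.3633i) = 10.3540-6.6899i
Z[2] = 4·(-0.1910+1.3143i) + 5·(0.8820+1.5388i) = 3.6460+12.9512i
Z[3] = 4·(-0.1910-1.3143i) + 5·(0.8820-1.5388i) = 3.6460-12.9512i
Z[4] = 4·(-1.3090+2.1266i) + 5·(3.1180-0.3633i) = 10.3540+6.6899i

DFT(4x + 5y) = 4·X + 5·Y = [-28, 10.3540-6.6899i, 3.6460+12.9512i, 3.6460-12.9512i, 10.3540+6.6899i]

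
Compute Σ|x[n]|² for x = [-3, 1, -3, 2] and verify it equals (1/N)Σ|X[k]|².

Time domain:
Σ|x[n]|² = |-3|² + |1|² + |-3|² + |2|² = 23.0000

Frequency domain:
(1/4)Σ|X[k]|² = (1/4)(|-3|² + |1i|² + |-9|² + |-1i|²) = (1/4)·92.0000 = 23.0000

Both sides agree, confirming Parseval's theorem.

Σ|x[n]|² = (1/N)Σ|X[k]|² = 23.0000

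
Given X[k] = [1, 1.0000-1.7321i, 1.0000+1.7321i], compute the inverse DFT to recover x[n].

x[n] = (1/3) Σ(k=0 to 2) X[k] · e^(2πikn/3)

Computing each x[n]:
x[0] = 1
x[1] = 1
x[2] = -1

x = [1, 1, -1]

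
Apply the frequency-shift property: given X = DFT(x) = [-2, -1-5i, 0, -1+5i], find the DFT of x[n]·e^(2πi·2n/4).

Modulation property: DFT(ω_4^(-2n)·x[n]) = X[(k-2) mod 4], so circularly shift X by 2 positions.

X[k-2] = [0, -1+5i, -2, -1-5i]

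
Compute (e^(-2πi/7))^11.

Since ω_7^7 = 1, powers reduce modulo 7.
11 mod 7 = 4
So ω_7^11 = ω_7^4 = e^(-2πi·4/7)

ω_7^11 = ω_7^4 = -0.9010+0.4339i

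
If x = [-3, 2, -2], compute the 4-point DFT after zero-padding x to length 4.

Original 3-point DFT: [-3, -3.0000-3.4641i, -3.0000+3.4641i]
Zero-padded 4-point DFT provides frequency interpolation.

DFT_4([x, 0, ...]) = [-3, -1-2i, -7, -1+2i]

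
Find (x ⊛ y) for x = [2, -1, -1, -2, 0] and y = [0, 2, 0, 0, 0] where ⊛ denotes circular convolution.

(x ⊛ y)[n] = Σ(m=0 to 4) x[m] · y[(n-m) mod 5]

Computing each output sample:
(x ⊛ y)[0] = 0
(x ⊛ y)[1] = 4
(x ⊛ y)[2] = -2
(x ⊛ y)[3] = -2
(x ⊛ y)[4] = -4

x ⊛ y = [0, 4, -2, -2, -4]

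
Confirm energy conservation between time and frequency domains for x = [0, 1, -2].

Time domain:
Σ|x[n]|² = |0|² + |1|² + |-2|² = 5.0000

Frequency domain:
(1/3)Σ|X[k]|² = (1/3)(|-1|² + |0.5000-2.5981i|² + |0.5000+2.5981i|²) = (1/3)·15.0000 = 5.0000

Both sides agree, confirming Parseval's theorem.

Σ|x[n]|² = (1/N)Σ|X[k]|² = 5.0000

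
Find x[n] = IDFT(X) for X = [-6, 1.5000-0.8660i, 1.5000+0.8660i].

x[n] = (1/3) Σ(k=0 to 2) X[k] · e^(2πikn/3)

Computing each x[n]:
x[0] = -1
x[1] = -2
x[2] = -3

x = [-1, -2, -3]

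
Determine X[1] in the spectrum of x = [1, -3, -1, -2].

X[1] = Σ(n=0 to 3) x[n] · ω_4^(1n) where ω_4 = e^(-2πi/4)
= (1)·ω_4^0 + (-3)·ω_4^1 + (-1)·ω_4^2 + (-2)·ω_4^3

X[1] = 2+1i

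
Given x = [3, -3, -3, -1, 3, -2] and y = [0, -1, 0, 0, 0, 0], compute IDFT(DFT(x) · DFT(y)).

(x ⊛ y)[n] = Σ(m=0 to 5) x[m] · y[(n-m) mod 6]

Computing each output sample:
(x ⊛ y)[0] = 2
(x ⊛ y)[1] = -3
(x ⊛ y)[2] = 3
(x ⊛ y)[3] = 3
(x ⊛ y)[4] = 1
(x ⊛ y)[5] = -3

x ⊛ y = [2, -3, 3, 3, 1, -3]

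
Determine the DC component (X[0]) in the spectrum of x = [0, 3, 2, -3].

X[0] = Σ(n=0 to 3) x[n] · ω_4^0 = Σ x[n]
= (0) + (3) + (2) + (-3)

X[0] = 2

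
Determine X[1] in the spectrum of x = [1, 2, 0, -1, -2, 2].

X[1] = Σ(n=0 to 5) x[n] · ω_6^(1n) where ω_6 = e^(-2πi/6)
= (1)·ω_6^0 + (2)·ω_6^1 + (0)·ω_6^2 + (-1)·ω_6^3 + (-2)·ω_6^4 + (2)·ω_6^5

X[1] = 5.0000-1.7321i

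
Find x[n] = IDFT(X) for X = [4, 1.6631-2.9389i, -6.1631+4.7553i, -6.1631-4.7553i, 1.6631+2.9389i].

x[n] = (1/5) Σ(k=0 to 4) X[k] · e^(2πikn/5)

Computing each x[n]:
x[0] = -1
x[1] = 3
x[2] = 2
x[3] = -3
x[4] = 3

x = [-1, 3, 2, -3, 3]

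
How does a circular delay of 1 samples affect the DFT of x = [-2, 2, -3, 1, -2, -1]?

Time shift by 1: X_shifted[k] = ω_6^(1k) · X[k]
Shifted x = [-1, -2, 2, -3, 1, -2]

DFT(x[n-1]) = [-5, -1.5000-0.8660i, -3.5000+0.8660i, 9, -3.5000-0.8660i, -1.5000+0.8660i]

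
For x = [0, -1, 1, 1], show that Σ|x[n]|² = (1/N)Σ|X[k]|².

Time domain:
Σ|x[n]|² = |0|² + |-1|² + |1|² + |1|² = 3.0000

Frequency domain:
(1/4)Σ|X[k]|² = (1/4)(|1|² + |-1+2i|² + |1|² + |-1-2i|²) = (1/4)·12.0000 = 3.0000

Both sides agree, confirming Parseval's theorem.

Σ|x[n]|² = (1/N)Σ|X[k]|² = 3.0000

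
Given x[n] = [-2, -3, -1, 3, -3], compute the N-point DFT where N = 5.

X[k] = Σ(n=0 to 4) x[n] · ω_5^(nk)
where ω_5 = e^(-2πi/5)

Computing each X[k]:
X[0] = -6
X[1] = -5.4721+2.3511i
X[2] = 3.4721-3.8042i
X[3] = 3.4721+3.8042i
X[4] = -5.4721-2.3511i

X = [-6, -5.4721+2.3511i, 3.4721-3.8042i, 3.4721+3.8042i, -5.4721-2.3511i]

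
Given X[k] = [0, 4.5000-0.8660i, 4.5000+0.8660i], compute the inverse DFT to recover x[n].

x[n] = (1/3) Σ(k=0 to 2) X[k] · e^(2πikn/3)

Computing each x[n]:
x[0] = 3
x[1] = -1
x[2] = -2

x = [3, -1, -2]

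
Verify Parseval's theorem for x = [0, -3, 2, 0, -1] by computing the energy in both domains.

Time domain:
Σ|x[n]|² = |0|² + |-3|² + |2|² + |0|² + |-1|² = 14.0000

Frequency domain:
(1/5)Σ|X[k]|² = (1/5)(|-2|² + |-2.8541+0.7265i|² + |3.8541+3.0777i|² + |3.8541-3.0777i|² + |-2.8541-0.7265i|²) = (1/5)·70.0000 = 14.0000

Both sides agree, confirming Parseval's theorem.

Σ|x[n]|² = (1/N)Σ|X[k]|² = 14.0000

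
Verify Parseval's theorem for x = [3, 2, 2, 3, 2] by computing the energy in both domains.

Time domain:
Σ|x[n]|² = |3|² + |2|² + |2|² + |3|² + |2|² = 30.0000

Frequency domain:
(1/5)Σ|X[k]|² = (1/5)(|12|² + |0.1910+0.5878i|² + |1.3090-0.9511i|² + |1.3090+0.9511i|² + |0.1910-0.5878i|²) = (1/5)·150.0000 = 30.0000

Both sides agree, confirming Parseval's theorem.

Σ|x[n]|² = (1/N)Σ|X[k]|² = 30.0000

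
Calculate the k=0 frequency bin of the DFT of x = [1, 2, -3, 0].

X[0] = Σ(n=0 to 3) x[n] · ω_4^0 = Σ x[n]
= (1) + (2) + (-3) + (0)

X[0] = 0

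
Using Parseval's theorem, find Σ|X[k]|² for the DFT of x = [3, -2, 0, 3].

Parseval: Σ|x[n]|² = (1/N)Σ|X[k]|², so Σ|X[k]|² = N·Σ|x[n]|² = 4·22.0000

Σ|X[k]|² = N·Σ|x[n]|² = 4·22.0000 = 88.0000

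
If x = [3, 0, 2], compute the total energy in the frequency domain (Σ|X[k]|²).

Parseval: Σ|x[n]|² = (1/N)Σ|X[k]|², so Σ|X[k]|² = N·Σ|x[n]|² = 3·13.0000

Σ|X[k]|² = N·Σ|x[n]|² = 3·13.0000 = 39.0000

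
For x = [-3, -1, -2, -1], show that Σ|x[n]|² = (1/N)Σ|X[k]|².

Time domain:
Σ|x[n]|² = |-3|² + |-1|² + |-2|² + |-1|² = 15.0000

Frequency domain:
(1/4)Σ|X[k]|² = (1/4)(|-7|² + |-1|² + |-3|² + |-1|²) = (1/4)·60.0000 = 15.0000

Both sides agree, confirming Parseval's theorem.

Σ|x[n]|² = (1/N)Σ|X[k]|² = 15.0000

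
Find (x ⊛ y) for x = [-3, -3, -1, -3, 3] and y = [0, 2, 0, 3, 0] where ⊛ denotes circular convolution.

(x ⊛ y)[n] = Σ(m=0 to 4) x[m] · y[(n-m) mod 5]

Computing each output sample:
(x ⊛ y)[0] = 3
(x ⊛ y)[1] = -15
(x ⊛ y)[2] = 3
(x ⊛ y)[3] = -11
(x ⊛ y)[4] = -15

x ⊛ y = [3, -15, 3, -11, -15]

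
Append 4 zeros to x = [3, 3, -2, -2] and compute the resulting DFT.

Original 4-point DFT: [2, 5-5i, 0, 5+5i]
Zero-padded 8-point DFT provides frequency interpolation.

DFT_8([x, 0, ...]) = [2, 6.5355+1.2929i, 5-5i, -0.5355-2.7071i, 0, -0.5355+2.7071i, 5+5i, 6.5355-1.2929i]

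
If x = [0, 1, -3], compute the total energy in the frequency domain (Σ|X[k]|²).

Parseval: Σ|x[n]|² = (1/N)Σ|X[k]|², so Σ|X[k]|² = N·Σ|x[n]|² = 3·10.0000

Σ|X[k]|² = N·Σ|x[n]|² = 3·10.0000 = 30.0000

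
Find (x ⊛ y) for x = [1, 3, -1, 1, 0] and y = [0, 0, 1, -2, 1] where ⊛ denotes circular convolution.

(x ⊛ y)[n] = Σ(m=0 to 4) x[m] · y[(n-m) mod 5]

Computing each output sample:
(x ⊛ y)[0] = 6
(x ⊛ y)[1] = -3
(x ⊛ y)[2] = 2
(x ⊛ y)[3] = 1
(x ⊛ y)[4] = -6

x ⊛ y = [6, -3, 2, 1, -6]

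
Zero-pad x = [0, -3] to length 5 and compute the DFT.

Original 2-point DFT: [-3, 3]
Zero-padded 5-point DFT provides frequency interpolation.

DFT_5([x, 0, ...]) = [-3, -0.9271+2.8532i, 2.4271+1.7634i, 2.4271-1.7634i, -0.9271-2.8532i]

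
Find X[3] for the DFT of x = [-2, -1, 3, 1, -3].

X[3] = Σ(n=0 to 4) x[n] · ω_5^(3n) where ω_5 = e^(-2πi/5)
= (-2)·ω_5^0 + (-1)·ω_5^3 + (3)·ω_5^6 + (1)·ω_5^9 + (-3)·ω_5^12

X[3] = 2.4721-0.7265i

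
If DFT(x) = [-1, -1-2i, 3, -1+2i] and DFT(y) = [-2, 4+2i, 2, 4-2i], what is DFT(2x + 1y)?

By linearity: DFT(2x + 1y) = 2·DFT(x) + 1·DFT(y)
= 2·[-1, -1-2i, 3, -1+2i] + 1·[-2, 4+2i, 2, 4-2i]

Computing element-wise:
Z[0] = 2·(-1) + 1·(-2) = -4
Z[1] = 2·(-1-2i) + 1·(4+2i) = 2-2i
Z[2] = 2·(3) + 1·(2) = 8
Z[3] = 2·(-1+2i) + 1·(4-2i) = 2+2i

DFT(2x + 1y) = 2·X + 1·Y = [-4, 2-2i, 8, 2+2i]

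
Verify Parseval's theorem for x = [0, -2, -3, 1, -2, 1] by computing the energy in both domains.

Time domain:
Σ|x[n]|² = |0|² + |-2|² + |-3|² + |1|² + |-2|² + |1|² = 19.0000

Frequency domain:
(1/6)Σ|X[k]|² = (1/6)(|-5|² + |1.0000+3.4641i|² + |4.0000+1.7321i|² + |-5|² + |4.0000-1.7321i|² + |1.0000-3.4641i|²) = (1/6)·114.0000 = 19.0000

Both sides agree, confirming Parseval's theorem.

Σ|x[n]|² = (1/N)Σ|X[k]|² = 19.0000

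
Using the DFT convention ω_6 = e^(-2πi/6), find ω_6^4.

ω_6^4 = e^(-2πi·4/6)
= cos(-2π·4/6) + i·sin(-2π·4/6)
= cos(-8π/6) + i·sin(-8π/6)

ω_6^4 = cos(-8π/6) + i·sin(-8π/6) = -0.5000+0.8660i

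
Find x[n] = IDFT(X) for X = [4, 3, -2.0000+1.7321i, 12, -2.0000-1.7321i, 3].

x[n] = (1/6) Σ(k=0 to 5) X[k] · e^(2πikn/6)

Computing each x[n]:
x[0] = 3
x[1] = -1
x[2] = 3
x[3] = -3
x[4] = 2
x[5] = 0

x = [3, -1, 3, -3, 2, 0]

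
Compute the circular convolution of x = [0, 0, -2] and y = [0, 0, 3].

(x ⊛ y)[n] = Σ(m=0 to 2) x[m] · y[(n-m) mod 3]

Computing each output sample:
(x ⊛ y)[0] = 0
(x ⊛ y)[1] = -6
(x ⊛ y)[2] = 0

x ⊛ y = [0, -6, 0]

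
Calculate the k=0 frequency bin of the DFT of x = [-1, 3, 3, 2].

X[0] = Σ(n=0 to 3) x[n] · ω_4^0 = Σ x[n]
= (-1) + (3) + (3) + (2)

X[0] = 7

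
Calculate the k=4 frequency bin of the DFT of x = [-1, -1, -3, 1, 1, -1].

X[4] = Σ(n=0 to 5) x[n] · ω_6^(4n) where ω_6 = e^(-2πi/6)
= (-1)·ω_6^0 + (-1)·ω_6^4 + (-3)·ω_6^8 + (1)·ω_6^12 + (1)·ω_6^16 + (-1)·ω_6^20

X[4] = 2.0000+3.4641i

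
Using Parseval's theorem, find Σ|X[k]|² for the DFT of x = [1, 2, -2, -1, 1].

Parseval: Σ|x[n]|² = (1/N)Σ|X[k]|², so Σ|X[k]|² = N·Σ|x[n]|² = 5·11.0000

Σ|X[k]|² = N·Σ|x[n]|² = 5·11.0000 = 55.0000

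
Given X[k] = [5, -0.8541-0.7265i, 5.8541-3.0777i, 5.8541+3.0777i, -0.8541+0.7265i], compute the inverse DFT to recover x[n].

x[n] = (1/5) Σ(k=0 to 4) X[k] · e^(2πikn/5)

Computing each x[n]:
x[0] = 3
x[1] = 0
x[2] = 1
x[3] = 3
x[4] = -2

x = [3, 0, 1, 3, -2]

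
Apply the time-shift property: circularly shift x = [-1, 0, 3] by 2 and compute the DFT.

Time shift by 2: X_shifted[k] = ω_3^(2k) · X[k]
Shifted x = [0, 3, -1]

DFT(x[n-2]) = [2, -1.0000-3.4641i, -1.0000+3.4641i]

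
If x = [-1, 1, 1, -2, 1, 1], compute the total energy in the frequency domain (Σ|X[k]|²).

Parseval: Σ|x[n]|² = (1/N)Σ|X[k]|², so Σ|X[k]|² = N·Σ|x[n]|² = 6·9.0000

Σ|X[k]|² = N·Σ|x[n]|² = 6·9.0000 = 54.0000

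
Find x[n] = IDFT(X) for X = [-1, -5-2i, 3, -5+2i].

x[n] = (1/4) Σ(k=0 to 3) X[k] · e^(2πikn/4)

Computing each x[n]:
x[0] = -2
x[1] = 0
x[2] = 3
x[3] = -2

x = [-2, 0, 3, -2]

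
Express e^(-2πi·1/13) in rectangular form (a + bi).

ω_13^1 = e^(-2πi·1/13)
= cos(-2π·1/13) + i·sin(-2π·1/13)
= cos(-2π/13) + i·sin(-2π/13)

ω_13^1 = cos(-2π/13) + i·sin(-2π/13) = 0.8855-0.4647i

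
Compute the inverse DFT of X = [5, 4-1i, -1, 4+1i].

x[n] = (1/4) Σ(k=0 to 3) X[k] · e^(2πikn/4)

Computing each x[n]:
x[0] = 3
x[1] = 2
x[2] = -1
x[3] = 1

x = [3, 2, -1, 1]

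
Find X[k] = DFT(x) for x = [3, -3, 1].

X[k] = Σ(n=0 to 2) x[n] · ω_3^(nk)
where ω_3 = e^(-2πi/3)

Computing each X[k]:
X[0] = 1
X[1] = 4.0000+3.4641i
X[2] = 4.0000-3.4641i

X = [1, 4.0000+3.4641i, 4.0000-3.4641i]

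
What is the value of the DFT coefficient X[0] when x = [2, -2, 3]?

X[0] = Σ(n=0 to 2) x[n] · ω_3^0 = Σ x[n]
= (2) + (-2) + (3)

X[0] = 3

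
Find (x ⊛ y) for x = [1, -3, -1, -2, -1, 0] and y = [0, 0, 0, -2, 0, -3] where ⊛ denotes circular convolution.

(x ⊛ y)[n] = Σ(m=0 to 5) x[m] · y[(n-m) mod 6]

Computing each output sample:
(x ⊛ y)[0] = 13
(x ⊛ y)[1] = 5
(x ⊛ y)[2] = 6
(x ⊛ y)[3] = 1
(x ⊛ y)[4] = 6
(x ⊛ y)[5] = -1

x ⊛ y = [13, 5, 6, 1, 6, -1]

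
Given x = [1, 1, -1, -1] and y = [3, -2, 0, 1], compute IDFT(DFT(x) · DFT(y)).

(x ⊛ y)[n] = Σ(m=0 to 3) x[m] · y[(n-m) mod 4]

Computing each output sample:
(x ⊛ y)[0] = 6
(x ⊛ y)[1] = 0
(x ⊛ y)[2] = -6
(x ⊛ y)[3] = 0

x ⊛ y = [6, 0, -6, 0]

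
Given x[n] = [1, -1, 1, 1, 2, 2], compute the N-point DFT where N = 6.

X[k] = Σ(n=0 to 5) x[n] · ω_6^(nk)
where ω_6 = e^(-2πi/6)

Computing each X[k]:
X[0] = 6
X[1] = -1.0000+3.4641i
X[2] = 1.7321i
X[3] = 2
X[4] = -1.7321i
X[5] = -1.0000-3.4641i

X = [6, -1.0000+3.4641i, 1.7321i, 2, -1.7321i, -1.0000-3.4641i]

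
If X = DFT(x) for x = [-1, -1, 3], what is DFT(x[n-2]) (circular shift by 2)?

Time shift by 2: X_shifted[k] = ω_3^(2k) · X[k]
Shifted x = [-1, 3, -1]

DFT(x[n-2]) = [1, -2.0000-3.4641i, -2.0000+3.4641i]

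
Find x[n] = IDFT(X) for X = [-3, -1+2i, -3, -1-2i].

x[n] = (1/4) Σ(k=0 to 3) X[k] · e^(2πikn/4)

Computing each x[n]:
x[0] = -2
x[1] = -1
x[2] = -1
x[3] = 1

x = [-2, -1, -1, 1]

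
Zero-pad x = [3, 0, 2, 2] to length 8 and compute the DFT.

Original 4-point DFT: [7, 1+2i, 3, 1-2i]
Zero-padded 8-point DFT provides frequency interpolation.

DFT_8([x, 0, ...]) = [7, 1.5858-3.4142i, 1+2i, 4.4142+0.5858i, 3, 4.4142-0.5858i, 1-2i, 1.5858+3.4142i]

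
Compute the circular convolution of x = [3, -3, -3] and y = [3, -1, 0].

(x ⊛ y)[n] = Σ(m=0 to 2) x[m] · y[(n-m) mod 3]

Computing each output sample:
(x ⊛ y)[0] = 12
(x ⊛ y)[1] = -12
(x ⊛ y)[2] = -6

x ⊛ y = [12, -12, -6]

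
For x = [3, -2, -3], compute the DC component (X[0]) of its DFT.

X[0] = Σ(n=0 to 2) x[n] · ω_3^0 = Σ x[n]
= (3) + (-2) + (-3)

X[0] = -2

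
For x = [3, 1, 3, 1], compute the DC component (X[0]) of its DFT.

X[0] = Σ(n=0 to 3) x[n] · ω_4^0 = Σ x[n]
= (3) + (1) + (3) + (1)

X[0] = 8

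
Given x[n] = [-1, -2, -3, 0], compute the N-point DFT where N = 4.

X[k] = Σ(n=0 to 3) x[n] · ω_4^(nk)
where ω_4 = e^(-2πi/4)

Computing each X[k]:
X[0] = -6
X[1] = 2+2i
X[2] = -2
X[3] = 2-2i

X = [-6, 2+2i, -2, 2-2i]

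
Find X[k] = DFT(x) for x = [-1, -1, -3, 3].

X[k] = Σ(n=0 to 3) x[n] · ω_4^(nk)
where ω_4 = e^(-2πi/4)

Computing each X[k]:
X[0] = -2
X[1] = 2+4i
X[2] = -6
X[3] = 2-4i

X = [-2, 2+4i, -6, 2-4i]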